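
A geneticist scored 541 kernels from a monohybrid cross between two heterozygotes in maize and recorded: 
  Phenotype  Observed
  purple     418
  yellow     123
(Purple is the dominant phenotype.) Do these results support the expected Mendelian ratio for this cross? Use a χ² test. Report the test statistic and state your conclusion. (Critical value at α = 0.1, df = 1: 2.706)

1.479; consistent

For a monohybrid cross between heterozygotes with complete dominance, the expected phenotypic ratio is 3:1.
Total ratio parts = 4. Expected numbers out of 541:
  purple: 541 × 3/4 = 405.75
  yellow: 541 × 1/4 = 135.25
χ² = Σ (O − E)² / E
  purple: (418 − 405.75)² / 405.75 = 0.3698
  yellow: (123 − 135.25)² / 135.25 = 1.1095
χ² = 0.3698 + 1.1095 = 1.4793 ≈ 1.479
Degrees of freedom = 2 − 1 = 1; critical value at α = 0.1 is 2.706.
Since 1.479 < 2.706, we fail to reject the null hypothesis — the data are consistent with the 3:1 ratio.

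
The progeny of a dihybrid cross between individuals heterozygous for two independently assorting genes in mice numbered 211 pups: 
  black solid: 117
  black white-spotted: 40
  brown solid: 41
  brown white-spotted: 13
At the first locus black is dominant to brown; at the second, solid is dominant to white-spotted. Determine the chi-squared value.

A dihybrid F₂ with independent assortment and complete dominance at both loci gives a 9:3:3:1 phenotypic ratio.
Total ratio parts = 16. Expected numbers out of 211:
  black solid: 211 × 9/16 = 118.6875
  black white-spotted: 211 × 3/16 = 39.5625
  brown solid: 211 × 3/16 = 39.5625
  brown white-spotted: 211 × 1/16 = 13.1875
χ² = Σ (O − E)² / E
  black solid: (117 − 118.6875)² / 118.6875 = 0.0240
  black white-spotted: (40 − 39.5625)² / 39.5625 = 0.0048
  brown solid: (41 − 39.5625)² / 39.5625 = 0.0522
  brown white-spotted: (13 − 13.1875)² / 13.1875 = 0.0027
χ² = 0.0240 + 0.0048 + 0.0522 + 0.0027 = 0.0837 ≈ 0.084

0.084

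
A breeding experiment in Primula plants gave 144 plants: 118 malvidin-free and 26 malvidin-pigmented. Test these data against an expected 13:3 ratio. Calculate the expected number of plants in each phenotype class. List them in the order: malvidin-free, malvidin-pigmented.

117, 27

Expected counts for N = 144 under a 13:3 ratio (total parts = 16):
  malvidin-free: 144 × 13/16 = 117
  malvidin-pigmented: 144 × 3/16 = 27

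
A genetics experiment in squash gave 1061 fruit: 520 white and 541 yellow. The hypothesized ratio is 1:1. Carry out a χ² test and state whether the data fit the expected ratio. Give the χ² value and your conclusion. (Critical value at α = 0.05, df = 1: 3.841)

The 1:1 ratio has 2 parts, so with N = 1061 the expected counts are:
  white: 1061 × 1/2 = 530.5
  yellow: 1061 × 1/2 = 530.5
χ² = Σ (O − E)² / E
  white: (520 − 530.5)² / 530.5 = 0.2078
  yellow: (541 − 530.5)² / 530.5 = 0.2078
χ² = 0.2078 + 0.2078 = 0.4156 ≈ 0.416
Degrees of freedom = 2 − 1 = 1; critical value at α = 0.05 is 3.841.
Since 0.416 < 3.841, we fail to reject the null hypothesis — the data are consistent with the 1:1 ratio.

0.416; consistent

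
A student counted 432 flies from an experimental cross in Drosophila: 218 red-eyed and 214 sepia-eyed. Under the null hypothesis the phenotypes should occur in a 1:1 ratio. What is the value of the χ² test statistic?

Total ratio parts = 2. Expected numbers out of 432:
  red-eyed: 432 × 1/2 = 216
  sepia-eyed: 432 × 1/2 = 216
χ² = Σ (O − E)² / E
  red-eyed: (218 − 216)² / 216 = 0.0185
  sepia-eyed: (214 − 216)² / 216 = 0.0185
χ² = 0.0185 + 0.0185 = 0.037

0.037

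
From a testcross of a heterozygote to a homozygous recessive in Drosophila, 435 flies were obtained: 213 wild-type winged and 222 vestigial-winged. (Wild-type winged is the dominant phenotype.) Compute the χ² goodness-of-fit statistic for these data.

A testcross of a heterozygote (Aa × aa) gives a 1:1 phenotypic ratio.
Total ratio parts = 2. Expected numbers out of 435:
  wild-type winged: 435 × 1/2 = 217.5
  vestigial-winged: 435 × 1/2 = 217.5
χ² = Σ (O − E)² / E
  wild-type winged: (213 − 217.5)² / 217.5 = 0.0931
  vestigial-winged: (222 − 217.5)² / 217.5 = 0.0931
χ² = 0.0931 + 0.0931 = 0.1862 ≈ 0.186

0.186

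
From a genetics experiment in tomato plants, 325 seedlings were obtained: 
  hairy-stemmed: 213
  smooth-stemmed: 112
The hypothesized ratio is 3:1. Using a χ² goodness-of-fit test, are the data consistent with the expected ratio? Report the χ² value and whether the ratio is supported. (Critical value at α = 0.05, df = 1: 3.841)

15.517; not consistent

Under the 3:1 hypothesis (Σ ratio = 4, N = 325):
  hairy-stemmed: 325 × 3/4 = 243.75
  smooth-stemmed: 325 × 1/4 = 81.25
χ² = Σ (O − E)² / E
  hairy-stemmed: (213 − 243.75)² / 243.75 = 3.8792
  smooth-stemmed: (112 − 81.25)² / 81.25 = 11.6377
χ² = 3.8792 + 11.6377 = 15.5169 ≈ 15.517
Degrees of freedom = 2 − 1 = 1; critical value at α = 0.05 is 3.841.
Since 15.517 > 3.841, we reject the null hypothesis — the data do not fit the 3:1 ratio.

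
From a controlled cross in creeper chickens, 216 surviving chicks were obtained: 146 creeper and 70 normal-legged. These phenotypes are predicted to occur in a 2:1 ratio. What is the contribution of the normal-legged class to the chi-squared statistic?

0.056

Total ratio parts = 3. Expected numbers out of 216:
  creeper: 216 × 2/3 = 144
  normal-legged: 216 × 1/3 = 72
Contribution of normal-legged: (70 − 72)² / 72 = 0.0556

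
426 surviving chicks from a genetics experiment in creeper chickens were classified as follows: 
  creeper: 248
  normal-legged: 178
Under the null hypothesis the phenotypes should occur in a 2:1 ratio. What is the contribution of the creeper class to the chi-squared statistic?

4.563

Total ratio parts = 3. Expected numbers out of 426:
  creeper: 426 × 2/3 = 284
  normal-legged: 426 × 1/3 = 142
Contribution of creeper: (248 − 284)² / 284 = 4.5634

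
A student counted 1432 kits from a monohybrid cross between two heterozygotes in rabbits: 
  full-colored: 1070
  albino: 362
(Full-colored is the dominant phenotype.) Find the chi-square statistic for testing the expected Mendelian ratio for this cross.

0.060

For a monohybrid cross between heterozygotes with complete dominance, the expected phenotypic ratio is 3:1.
Under the 3:1 hypothesis (Σ ratio = 4, N = 1432):
  full-colored: 1432 × 3/4 = 1074
  albino: 1432 × 1/4 = 358
χ² = Σ (O − E)² / E
  full-colored: (1070 − 1074)² / 1074 = 0.0149
  albino: (362 − 358)² / 358 = 0.0447
χ² = 0.0149 + 0.0447 = 0.0596 ≈ 0.060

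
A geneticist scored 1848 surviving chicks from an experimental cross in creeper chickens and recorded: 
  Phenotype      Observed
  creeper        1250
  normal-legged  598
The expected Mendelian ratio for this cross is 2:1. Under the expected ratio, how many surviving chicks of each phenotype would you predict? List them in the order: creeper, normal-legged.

1232, 616

Total ratio parts = 3. Expected numbers out of 1848:
  creeper: 1848 × 2/3 = 1232
  normal-legged: 1848 × 1/3 = 616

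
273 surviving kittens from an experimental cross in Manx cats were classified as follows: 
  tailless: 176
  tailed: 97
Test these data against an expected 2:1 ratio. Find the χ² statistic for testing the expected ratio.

Expected counts for N = 273 under a 2:1 ratio (total parts = 3):
  tailless: 273 × 2/3 = 182
  tailed: 273 × 1/3 = 91
χ² = Σ (O − E)² / E
  tailless: (176 − 182)² / 182 = 0.1978
  tailed: (97 − 91)² / 91 = 0.3956
χ² = 0.1978 + 0.3956 = 0.5934 ≈ 0.593

0.593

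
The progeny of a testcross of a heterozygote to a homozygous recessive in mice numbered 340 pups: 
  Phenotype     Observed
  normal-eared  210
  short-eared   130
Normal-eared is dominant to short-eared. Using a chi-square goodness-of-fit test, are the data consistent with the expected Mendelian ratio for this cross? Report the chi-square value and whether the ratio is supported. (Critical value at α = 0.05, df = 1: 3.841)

A testcross of a heterozygote (Aa × aa) gives a 1:1 phenotypic ratio.
Total ratio parts = 2. Expected numbers out of 340:
  normal-eared: 340 × 1/2 = 170
  short-eared: 340 × 1/2 = 170
χ² = Σ (O − E)² / E
  normal-eared: (210 − 170)² / 170 = 9.4118
  short-eared: (130 − 170)² / 170 = 9.4118
χ² = 9.4118 + 9.4118 = 18.8236 ≈ 18.824
Degrees of freedom = 2 − 1 = 1; critical value at α = 0.05 is 3.841.
Since 18.824 > 3.841, we reject the null hypothesis — the data do not fit the 1:1 ratio.

18.824; not consistent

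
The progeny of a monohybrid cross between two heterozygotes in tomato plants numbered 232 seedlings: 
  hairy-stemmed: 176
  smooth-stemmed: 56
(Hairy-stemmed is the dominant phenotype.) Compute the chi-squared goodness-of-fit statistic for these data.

0.092

For a monohybrid cross between heterozygotes with complete dominance, the expected phenotypic ratio is 3:1.
Total ratio parts = 4. Expected numbers out of 232:
  hairy-stemmed: 232 × 3/4 = 174
  smooth-stemmed: 232 × 1/4 = 58
χ² = Σ (O − E)² / E
  hairy-stemmed: (176 − 174)² / 174 = 0.0230
  smooth-stemmed: (56 − 58)² / 58 = 0.0690
χ² = 0.0230 + 0.0690 = 0.092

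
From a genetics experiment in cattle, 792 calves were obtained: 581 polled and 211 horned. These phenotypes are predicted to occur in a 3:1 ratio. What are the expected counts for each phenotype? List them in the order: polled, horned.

594, 198

The 3:1 ratio has 4 parts, so with N = 792 the expected counts are:
  polled: 792 × 3/4 = 594
  horned: 792 × 1/4 = 198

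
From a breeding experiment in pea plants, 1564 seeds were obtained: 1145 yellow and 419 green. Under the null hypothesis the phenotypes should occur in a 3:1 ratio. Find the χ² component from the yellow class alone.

The 3:1 ratio has 4 parts, so with N = 1564 the expected counts are:
  yellow: 1564 × 3/4 = 1173
  green: 1564 × 1/4 = 391
Contribution of yellow: (1145 − 1173)² / 1173 = 0.6684

0.668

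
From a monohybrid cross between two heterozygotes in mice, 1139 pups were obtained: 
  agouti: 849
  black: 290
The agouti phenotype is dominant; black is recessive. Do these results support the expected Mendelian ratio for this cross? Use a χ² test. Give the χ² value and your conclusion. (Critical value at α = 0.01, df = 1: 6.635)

0.129; consistent

For a monohybrid cross between heterozygotes with complete dominance, the expected phenotypic ratio is 3:1.
The 3:1 ratio has 4 parts, so with N = 1139 the expected counts are:
  agouti: 1139 × 3/4 = 854.25
  black: 1139 × 1/4 = 284.75
χ² = Σ (O − E)² / E
  agouti: (849 − 854.25)² / 854.25 = 0.0323
  black: (290 − 284.75)² / 284.75 = 0.0968
χ² = 0.0323 + 0.0968 = 0.1291 ≈ 0.129
Degrees of freedom = 2 − 1 = 1; critical value at α = 0.01 is 6.635.
Since 0.129 < 6.635, we fail to reject the null hypothesis — the data are consistent with the 3:1 ratio.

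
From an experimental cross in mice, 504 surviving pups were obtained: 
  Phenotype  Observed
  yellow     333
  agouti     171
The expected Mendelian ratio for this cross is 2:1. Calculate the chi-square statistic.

0.080

Expected counts for N = 504 under a 2:1 ratio (total parts = 3):
  yellow: 504 × 2/3 = 336
  agouti: 504 × 1/3 = 168
χ² = Σ (O − E)² / E
  yellow: (333 − 336)² / 336 = 0.0268
  agouti: (171 − 168)² / 168 = 0.0536
χ² = 0.0268 + 0.0536 = 0.0804 ≈ 0.080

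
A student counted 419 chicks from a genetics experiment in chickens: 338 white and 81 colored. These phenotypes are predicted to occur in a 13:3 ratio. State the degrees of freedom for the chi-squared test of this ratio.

1

A goodness-of-fit test with 2 phenotype classes has df = 2 − 1 = 1.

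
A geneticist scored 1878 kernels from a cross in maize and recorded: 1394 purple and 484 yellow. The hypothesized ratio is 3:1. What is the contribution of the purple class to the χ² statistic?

0.149

Under the 3:1 hypothesis (Σ ratio = 4, N = 1878):
  purple: 1878 × 3/4 = 1408.5
  yellow: 1878 × 1/4 = 469.5
Contribution of purple: (1394 − 1408.5)² / 1408.5 = 0.1493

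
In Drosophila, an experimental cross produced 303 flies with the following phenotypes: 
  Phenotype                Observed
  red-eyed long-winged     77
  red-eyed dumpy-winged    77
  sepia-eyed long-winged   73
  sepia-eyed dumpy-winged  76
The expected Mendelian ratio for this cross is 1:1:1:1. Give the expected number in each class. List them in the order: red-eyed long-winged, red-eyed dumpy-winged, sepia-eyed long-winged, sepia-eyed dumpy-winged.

75.75, 75.75, 75.75, 75.75

The 1:1:1:1 ratio has 4 parts, so with N = 303 the expected counts are:
  red-eyed long-winged: 303 × 1/4 = 75.75
  red-eyed dumpy-winged: 303 × 1/4 = 75.75
  sepia-eyed long-winged: 303 × 1/4 = 75.75
  sepia-eyed dumpy-winged: 303 × 1/4 = 75.75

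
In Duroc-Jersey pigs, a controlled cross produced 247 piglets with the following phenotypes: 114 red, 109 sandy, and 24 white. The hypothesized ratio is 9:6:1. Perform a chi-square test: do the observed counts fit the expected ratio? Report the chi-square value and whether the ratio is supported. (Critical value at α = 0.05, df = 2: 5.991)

12.120; not consistent

Under the 9:6:1 hypothesis (Σ ratio = 16, N = 247):
  red: 247 × 9/16 = 138.9375
  sandy: 247 × 6/16 = 92.625
  white: 247 × 1/16 = 15.4375
χ² = Σ (O − E)² / E
  red: (114 − 138.9375)² / 138.9375 = 4.4760
  sandy: (109 − 92.625)² / 92.625 = 2.8949
  white: (24 − 15.4375)² / 15.4375 = 4.7492
χ² = 4.4760 + 2.8949 + 4.7492 = 12.1201 ≈ 12.120
Degrees of freedom = 3 − 1 = 2; critical value at α = 0.05 is 5.991.
Since 12.120 > 5.991, we reject the null hypothesis — the data do not fit the 9:6:1 ratio.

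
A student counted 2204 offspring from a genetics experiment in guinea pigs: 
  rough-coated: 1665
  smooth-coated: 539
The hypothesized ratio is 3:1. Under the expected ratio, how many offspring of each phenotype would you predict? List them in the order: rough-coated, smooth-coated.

1653, 551

Expected counts for N = 2204 under a 3:1 ratio (total parts = 4):
  rough-coated: 2204 × 3/4 = 1653
  smooth-coated: 2204 × 1/4 = 551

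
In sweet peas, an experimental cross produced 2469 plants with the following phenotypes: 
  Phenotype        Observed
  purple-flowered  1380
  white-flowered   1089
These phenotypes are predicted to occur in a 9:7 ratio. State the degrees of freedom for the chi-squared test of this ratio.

1

A goodness-of-fit test with 2 phenotype classes has df = 2 − 1 = 1.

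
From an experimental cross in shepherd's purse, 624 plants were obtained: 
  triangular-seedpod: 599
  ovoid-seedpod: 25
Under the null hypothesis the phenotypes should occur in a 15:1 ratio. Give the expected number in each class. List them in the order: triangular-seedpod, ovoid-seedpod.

585, 39

The 15:1 ratio has 16 parts, so with N = 624 the expected counts are:
  triangular-seedpod: 624 × 15/16 = 585
  ovoid-seedpod: 624 × 1/16 = 39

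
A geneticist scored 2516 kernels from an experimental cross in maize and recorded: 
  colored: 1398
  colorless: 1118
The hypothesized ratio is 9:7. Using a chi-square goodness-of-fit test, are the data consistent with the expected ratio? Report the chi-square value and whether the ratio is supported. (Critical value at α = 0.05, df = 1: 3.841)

0.481; consistent

Total ratio parts = 16. Expected numbers out of 2516:
  colored: 2516 × 9/16 = 1415.25
  colorless: 2516 × 7/16 = 1100.75
χ² = Σ (O − E)² / E
  colored: (1398 − 1415.25)² / 1415.25 = 0.2103
  colorless: (1118 − 1100.75)² / 1100.75 = 0.2703
χ² = 0.2103 + 0.2703 = 0.4806 ≈ 0.481
Degrees of freedom = 2 − 1 = 1; critical value at α = 0.05 is 3.841.
Since 0.481 < 3.841, we fail to reject the null hypothesis — the data are consistent with the 9:7 ratio.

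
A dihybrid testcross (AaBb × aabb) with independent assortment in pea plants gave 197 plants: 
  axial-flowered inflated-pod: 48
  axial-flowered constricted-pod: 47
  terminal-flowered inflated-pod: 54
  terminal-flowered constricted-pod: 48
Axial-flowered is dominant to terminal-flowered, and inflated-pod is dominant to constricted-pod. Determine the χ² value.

0.624

A dihybrid testcross with independent assortment gives a 1:1:1:1 ratio.
Total ratio parts = 4. Expected numbers out of 197:
  axial-flowered inflated-pod: 197 × 1/4 = 49.25
  axial-flowered constricted-pod: 197 × 1/4 = 49.25
  terminal-flowered inflated-pod: 197 × 1/4 = 49.25
  terminal-flowered constricted-pod: 197 × 1/4 = 49.25
χ² = Σ (O − E)² / E
  axial-flowered inflated-pod: (48 − 49.25)² / 49.25 = 0.0317
  axial-flowered constricted-pod: (47 − 49.25)² / 49.25 = 0.1028
  terminal-flowered inflated-pod: (54 − 49.25)² / 49.25 = 0.4581
  terminal-flowered constricted-pod: (48 − 49.25)² / 49.25 = 0.0317
χ² = 0.0317 + 0.1028 + 0.4581 + 0.0317 = 0.6243 ≈ 0.624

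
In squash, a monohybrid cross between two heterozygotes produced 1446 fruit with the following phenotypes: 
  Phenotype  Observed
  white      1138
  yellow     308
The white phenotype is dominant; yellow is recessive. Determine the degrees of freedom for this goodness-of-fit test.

1

For a monohybrid cross between heterozygotes with complete dominance, the expected phenotypic ratio is 3:1.
A goodness-of-fit test with 2 phenotype classes has df = 2 − 1 = 1.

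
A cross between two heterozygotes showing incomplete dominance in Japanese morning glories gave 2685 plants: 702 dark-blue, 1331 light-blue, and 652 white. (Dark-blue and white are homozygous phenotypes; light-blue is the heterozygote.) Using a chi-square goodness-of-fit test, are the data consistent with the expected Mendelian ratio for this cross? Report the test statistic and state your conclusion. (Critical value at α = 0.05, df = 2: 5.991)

2.059; consistent

With incomplete dominance, a heterozygote × heterozygote cross gives a 1:2:1 phenotypic ratio.
The 1:2:1 ratio has 4 parts, so with N = 2685 the expected counts are:
  dark-blue: 2685 × 1/4 = 671.25
  light-blue: 2685 × 2/4 = 1342.5
  white: 2685 × 1/4 = 671.25
χ² = Σ (O − E)² / E
  dark-blue: (702 − 671.25)² / 671.25 = 1.4087
  light-blue: (1331 − 1342.5)² / 1342.5 = 0.0985
  white: (652 − 671.25)² / 671.25 = 0.5520
χ² = 1.4087 + 0.0985 + 0.5520 = 2.0592 ≈ 2.059
Degrees of freedom = 3 − 1 = 2; critical value at α = 0.05 is 5.991.
Since 2.059 < 5.991, we fail to reject the null hypothesis — the data are consistent with the 1:2:1 ratio.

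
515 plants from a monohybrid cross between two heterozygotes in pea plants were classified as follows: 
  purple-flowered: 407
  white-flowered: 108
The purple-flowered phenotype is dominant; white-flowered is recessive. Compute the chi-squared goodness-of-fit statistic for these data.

For a monohybrid cross between heterozygotes with complete dominance, the expected phenotypic ratio is 3:1.
Under the 3:1 hypothesis (Σ ratio = 4, N = 515):
  purple-flowered: 515 × 3/4 = 386.25
  white-flowered: 515 × 1/4 = 128.75
χ² = Σ (O − E)² / E
  purple-flowered: (407 − 386.25)² / 386.25 = 1.1147
  white-flowered: (108 − 128.75)² / 128.75 = 3.3442
χ² = 1.1147 + 3.3442 = 4.4589 ≈ 4.459

4.459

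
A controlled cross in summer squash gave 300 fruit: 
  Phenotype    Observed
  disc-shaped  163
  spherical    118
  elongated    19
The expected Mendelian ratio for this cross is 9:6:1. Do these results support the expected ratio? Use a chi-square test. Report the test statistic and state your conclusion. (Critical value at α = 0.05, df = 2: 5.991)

Under the 9:6:1 hypothesis (Σ ratio = 16, N = 300):
  disc-shaped: 300 × 9/16 = 168.75
  spherical: 300 × 6/16 = 112.5
  elongated: 300 × 1/16 = 18.75
χ² = Σ (O − E)² / E
  disc-shaped: (163 − 168.75)² / 168.75 = 0.1959
  spherical: (118 − 112.5)² / 112.5 = 0.2689
  elongated: (19 − 18.75)² / 18.75 = 0.0033
χ² = 0.1959 + 0.2689 + 0.0033 = 0.4681 ≈ 0.468
Degrees of freedom = 3 − 1 = 2; critical value at α = 0.05 is 5.991.
Since 0.468 < 5.991, we fail to reject the null hypothesis — the data are consistent with the 9:6:1 ratio.

0.468; consistent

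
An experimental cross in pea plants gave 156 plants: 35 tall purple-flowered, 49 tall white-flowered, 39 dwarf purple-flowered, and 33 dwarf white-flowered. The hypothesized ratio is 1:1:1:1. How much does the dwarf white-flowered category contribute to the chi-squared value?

Under the 1:1:1:1 hypothesis (Σ ratio = 4, N = 156):
  tall purple-flowered: 156 × 1/4 = 39
  tall white-flowered: 156 × 1/4 = 39
  dwarf purple-flowered: 156 × 1/4 = 39
  dwarf white-flowered: 156 × 1/4 = 39
Contribution of dwarf white-flowered: (33 − 39)² / 39 = 0.9231

0.923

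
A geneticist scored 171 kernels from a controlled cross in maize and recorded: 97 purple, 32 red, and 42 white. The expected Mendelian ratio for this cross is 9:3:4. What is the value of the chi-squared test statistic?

Expected counts for N = 171 under a 9:3:4 ratio (total parts = 16):
  purple: 171 × 9/16 = 96.1875
  red: 171 × 3/16 = 32.0625
  white: 171 × 4/16 = 42.75
χ² = Σ (O − E)² / E
  purple: (97 − 96.1875)² / 96.1875 = 0.0069
  red: (32 − 32.0625)² / 32.0625 = 0.0001
  white: (42 − 42.75)² / 42.75 = 0.0132
χ² = 0.0069 + 0.0001 + 0.0132 = 0.0202 ≈ 0.020

0.020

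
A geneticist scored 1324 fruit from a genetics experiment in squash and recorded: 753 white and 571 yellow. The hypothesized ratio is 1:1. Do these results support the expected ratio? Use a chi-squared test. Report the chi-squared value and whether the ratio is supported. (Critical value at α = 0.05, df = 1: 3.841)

25.018; not consistent

Under the 1:1 hypothesis (Σ ratio = 2, N = 1324):
  white: 1324 × 1/2 = 662
  yellow: 1324 × 1/2 = 662
χ² = Σ (O − E)² / E
  white: (753 − 662)² / 662 = 12.5091
  yellow: (571 − 662)² / 662 = 12.5091
χ² = 12.5091 + 12.5091 = 25.0182 ≈ 25.018
Degrees of freedom = 2 − 1 = 1; critical value at α = 0.05 is 3.841.
Since 25.018 > 3.841, we reject the null hypothesis — the data do not fit the 1:1 ratio.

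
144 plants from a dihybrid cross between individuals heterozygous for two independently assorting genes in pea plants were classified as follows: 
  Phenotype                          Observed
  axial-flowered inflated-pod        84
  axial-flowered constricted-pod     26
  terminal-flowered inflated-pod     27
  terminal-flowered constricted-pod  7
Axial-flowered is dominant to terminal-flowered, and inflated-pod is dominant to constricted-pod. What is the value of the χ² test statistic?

0.593

A dihybrid F₂ with independent assortment and complete dominance at both loci gives a 9:3:3:1 phenotypic ratio.
Total ratio parts = 16. Expected numbers out of 144:
  axial-flowered inflated-pod: 144 × 9/16 = 81
  axial-flowered constricted-pod: 144 × 3/16 = 27
  terminal-flowered inflated-pod: 144 × 3/16 = 27
  terminal-flowered constricted-pod: 144 × 1/16 = 9
χ² = Σ (O − E)² / E
  axial-flowered inflated-pod: (84 − 81)² / 81 = 0.1111
  axial-flowered constricted-pod: (26 − 27)² / 27 = 0.0370
  terminal-flowered inflated-pod: (27 − 27)² / 27 = 0.0000
  terminal-flowered constricted-pod: (7 − 9)² / 9 = 0.4444
χ² = 0.1111 + 0.0370 + 0.0000 + 0.4444 = 0.5925 ≈ 0.593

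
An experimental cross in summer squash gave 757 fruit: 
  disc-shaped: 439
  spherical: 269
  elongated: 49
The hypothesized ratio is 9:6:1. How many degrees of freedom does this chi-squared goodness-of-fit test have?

A goodness-of-fit test with 3 phenotype classes has df = 3 − 1 = 2.

2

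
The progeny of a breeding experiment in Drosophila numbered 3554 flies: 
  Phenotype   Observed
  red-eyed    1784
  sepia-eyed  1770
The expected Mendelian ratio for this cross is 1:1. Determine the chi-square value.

0.055

Expected counts for N = 3554 under a 1:1 ratio (total parts = 2):
  red-eyed: 3554 × 1/2 = 1777
  sepia-eyed: 3554 × 1/2 = 1777
χ² = Σ (O − E)² / E
  red-eyed: (1784 − 1777)² / 1777 = 0.0276
  sepia-eyed: (1770 − 1777)² / 1777 = 0.0276
χ² = 0.0276 + 0.0276 = 0.0552 ≈ 0.055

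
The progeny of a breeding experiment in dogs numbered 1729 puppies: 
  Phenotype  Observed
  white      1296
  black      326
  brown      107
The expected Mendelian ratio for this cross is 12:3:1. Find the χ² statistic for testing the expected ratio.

0.021

The 12:3:1 ratio has 16 parts, so with N = 1729 the expected counts are:
  white: 1729 × 12/16 = 1296.75
  black: 1729 × 3/16 = 324.1875
  brown: 1729 × 1/16 = 108.0625
χ² = Σ (O − E)² / E
  white: (1296 − 1296.75)² / 1296.75 = 0.0004
  black: (326 − 324.1875)² / 324.1875 = 0.0101
  brown: (107 − 108.0625)² / 108.0625 = 0.0104
χ² = 0.0004 + 0.0101 + 0.0104 = 0.0209 ≈ 0.021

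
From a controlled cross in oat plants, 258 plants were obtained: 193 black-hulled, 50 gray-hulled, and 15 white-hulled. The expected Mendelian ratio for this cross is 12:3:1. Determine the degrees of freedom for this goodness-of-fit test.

A goodness-of-fit test with 3 phenotype classes has df = 3 − 1 = 2.

2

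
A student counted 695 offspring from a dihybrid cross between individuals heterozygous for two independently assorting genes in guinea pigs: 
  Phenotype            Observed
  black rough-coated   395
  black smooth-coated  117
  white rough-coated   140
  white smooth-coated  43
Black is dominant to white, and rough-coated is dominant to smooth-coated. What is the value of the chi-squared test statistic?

A dihybrid F₂ with independent assortment and complete dominance at both loci gives a 9:3:3:1 phenotypic ratio.
Under the 9:3:3:1 hypothesis (Σ ratio = 16, N = 695):
  black rough-coated: 695 × 9/16 = 390.9375
  black smooth-coated: 695 × 3/16 = 130.3125
  white rough-coated: 695 × 3/16 = 130.3125
  white smooth-coated: 695 × 1/16 = 43.4375
χ² = Σ (O − E)² / E
  black rough-coated: (395 − 390.9375)² / 390.9375 = 0.0422
  black smooth-coated: (117 − 130.3125)² / 130.3125 = 1.3600
  white rough-coated: (140 − 130.3125)² / 130.3125 = 0.7202
  white smooth-coated: (43 − 43.4375)² / 43.4375 = 0.0044
χ² = 0.0422 + 1.3600 + 0.7202 + 0.0044 = 2.1268 ≈ 2.127

2.127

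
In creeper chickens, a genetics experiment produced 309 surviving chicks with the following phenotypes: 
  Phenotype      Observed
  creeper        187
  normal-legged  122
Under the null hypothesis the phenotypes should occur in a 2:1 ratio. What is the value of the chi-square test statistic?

Under the 2:1 hypothesis (Σ ratio = 3, N = 309):
  creeper: 309 × 2/3 = 206
  normal-legged: 309 × 1/3 = 103
χ² = Σ (O − E)² / E
  creeper: (187 − 206)² / 206 = 1.7524
  normal-legged: (122 − 103)² / 103 = 3.5049
χ² = 1.7524 + 3.5049 = 5.2573 ≈ 5.257

5.257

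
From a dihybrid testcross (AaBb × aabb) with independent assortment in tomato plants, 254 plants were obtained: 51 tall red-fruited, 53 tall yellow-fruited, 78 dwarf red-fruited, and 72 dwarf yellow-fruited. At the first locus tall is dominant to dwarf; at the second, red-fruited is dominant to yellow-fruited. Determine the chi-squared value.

A dihybrid testcross with independent assortment gives a 1:1:1:1 ratio.
Expected counts for N = 254 under a 1:1:1:1 ratio (total parts = 4):
  tall red-fruited: 254 × 1/4 = 63.5
  tall yellow-fruited: 254 × 1/4 = 63.5
  dwarf red-fruited: 254 × 1/4 = 63.5
  dwarf yellow-fruited: 254 × 1/4 = 63.5
χ² = Σ (O − E)² / E
  tall red-fruited: (51 − 63.5)² / 63.5 = 2.4606
  tall yellow-fruited: (53 − 63.5)² / 63.5 = 1.7362
  dwarf red-fruited: (78 − 63.5)² / 63.5 = 3.3110
  dwarf yellow-fruited: (72 − 63.5)² / 63.5 = 1.1378
χ² = 2.4606 + 1.7362 + 3.3110 + 1.1378 = 8.6456 ≈ 8.646

8.646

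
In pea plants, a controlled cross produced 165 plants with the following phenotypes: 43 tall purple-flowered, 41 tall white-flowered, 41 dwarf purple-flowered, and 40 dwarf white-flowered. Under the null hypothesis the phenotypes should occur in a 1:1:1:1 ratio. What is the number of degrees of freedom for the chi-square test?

A goodness-of-fit test with 4 phenotype classes has df = 4 − 1 = 3.

3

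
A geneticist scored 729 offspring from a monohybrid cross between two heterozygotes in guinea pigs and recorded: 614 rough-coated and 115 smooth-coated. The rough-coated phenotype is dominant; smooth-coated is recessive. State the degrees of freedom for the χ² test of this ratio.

1

For a monohybrid cross between heterozygotes with complete dominance, the expected phenotypic ratio is 3:1.
A goodness-of-fit test with 2 phenotype classes has df = 2 − 1 = 1.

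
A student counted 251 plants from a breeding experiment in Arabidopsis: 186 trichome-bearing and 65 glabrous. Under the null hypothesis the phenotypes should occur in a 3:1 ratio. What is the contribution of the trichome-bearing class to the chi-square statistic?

0.027

Total ratio parts = 4. Expected numbers out of 251:
  trichome-bearing: 251 × 3/4 = 188.25
  glabrous: 251 × 1/4 = 62.75
Contribution of trichome-bearing: (186 − 188.25)² / 188.25 = 0.0269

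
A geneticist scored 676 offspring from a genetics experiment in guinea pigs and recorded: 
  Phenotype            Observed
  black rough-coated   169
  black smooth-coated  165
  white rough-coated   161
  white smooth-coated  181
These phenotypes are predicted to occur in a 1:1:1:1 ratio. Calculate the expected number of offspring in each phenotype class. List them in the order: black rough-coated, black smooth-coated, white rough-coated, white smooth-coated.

169, 169, 169, 169

Expected counts for N = 676 under a 1:1:1:1 ratio (total parts = 4):
  black rough-coated: 676 × 1/4 = 169
  black smooth-coated: 676 × 1/4 = 169
  white rough-coated: 676 × 1/4 = 169
  white smooth-coated: 676 × 1/4 = 169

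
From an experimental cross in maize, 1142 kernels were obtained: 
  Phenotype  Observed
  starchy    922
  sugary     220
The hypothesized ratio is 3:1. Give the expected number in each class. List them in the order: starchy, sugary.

856.5, 285.5

The 3:1 ratio has 4 parts, so with N = 1142 the expected counts are:
  starchy: 1142 × 3/4 = 856.5
  sugary: 1142 × 1/4 = 285.5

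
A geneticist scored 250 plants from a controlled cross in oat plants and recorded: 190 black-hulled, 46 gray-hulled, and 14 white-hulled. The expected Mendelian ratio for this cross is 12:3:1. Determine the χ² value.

The 12:3:1 ratio has 16 parts, so with N = 250 the expected counts are:
  black-hulled: 250 × 12/16 = 187.5
  gray-hulled: 250 × 3/16 = 46.875
  white-hulled: 250 × 1/16 = 15.625
χ² = Σ (O − E)² / E
  black-hulled: (190 − 187.5)² / 187.5 = 0.0333
  gray-hulled: (46 − 46.875)² / 46.875 = 0.0163
  white-hulled: (14 − 15.625)² / 15.625 = 0.1690
χ² = 0.0333 + 0.0163 + 0.1690 = 0.2186 ≈ 0.219

0.219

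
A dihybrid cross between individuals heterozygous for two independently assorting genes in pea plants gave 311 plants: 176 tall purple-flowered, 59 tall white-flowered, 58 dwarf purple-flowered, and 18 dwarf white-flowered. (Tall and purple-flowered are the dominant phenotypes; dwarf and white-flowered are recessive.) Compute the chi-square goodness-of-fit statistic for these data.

A dihybrid F₂ with independent assortment and complete dominance at both loci gives a 9:3:3:1 phenotypic ratio.
The 9:3:3:1 ratio has 16 parts, so with N = 311 the expected counts are:
  tall purple-flowered: 311 × 9/16 = 174.9375
  tall white-flowered: 311 × 3/16 = 58.3125
  dwarf purple-flowered: 311 × 3/16 = 58.3125
  dwarf white-flowered: 311 × 1/16 = 19.4375
χ² = Σ (O − E)² / E
  tall purple-flowered: (176 − 174.9375)² / 174.9375 = 0.0065
  tall white-flowered: (59 − 58.3125)² / 58.3125 = 0.0081
  dwarf purple-flowered: (58 − 58.3125)² / 58.3125 = 0.0017
  dwarf white-flowered: (18 − 19.4375)² / 19.4375 = 0.1063
χ² = 0.0065 + 0.0081 + 0.0017 + 0.1063 = 0.1226 ≈ 0.123

0.123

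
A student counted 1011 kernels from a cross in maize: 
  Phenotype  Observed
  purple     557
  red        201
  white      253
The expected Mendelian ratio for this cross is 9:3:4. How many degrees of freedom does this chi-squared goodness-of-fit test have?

2

A goodness-of-fit test with 3 phenotype classes has df = 3 − 1 = 2.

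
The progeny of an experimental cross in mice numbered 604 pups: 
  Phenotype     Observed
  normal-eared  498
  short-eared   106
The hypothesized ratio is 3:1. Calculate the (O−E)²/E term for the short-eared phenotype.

Under the 3:1 hypothesis (Σ ratio = 4, N = 604):
  normal-eared: 604 × 3/4 = 453
  short-eared: 604 × 1/4 = 151
Contribution of short-eared: (106 − 151)² / 151 = 13.4106

13.411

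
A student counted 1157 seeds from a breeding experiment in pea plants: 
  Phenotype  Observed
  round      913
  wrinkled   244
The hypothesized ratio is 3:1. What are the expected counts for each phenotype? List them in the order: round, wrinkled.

Expected counts for N = 1157 under a 3:1 ratio (total parts = 4):
  round: 1157 × 3/4 = 867.75
  wrinkled: 1157 × 1/4 = 289.25

867.75, 289.25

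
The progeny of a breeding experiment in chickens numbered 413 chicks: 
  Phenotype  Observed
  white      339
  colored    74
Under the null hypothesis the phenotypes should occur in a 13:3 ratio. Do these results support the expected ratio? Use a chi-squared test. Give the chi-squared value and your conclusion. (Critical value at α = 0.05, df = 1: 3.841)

0.188; consistent

The 13:3 ratio has 16 parts, so with N = 413 the expected counts are:
  white: 413 × 13/16 = 335.5625
  colored: 413 × 3/16 = 77.4375
χ² = Σ (O − E)² / E
  white: (339 − 335.5625)² / 335.5625 = 0.0352
  colored: (74 − 77.4375)² / 77.4375 = 0.1526
χ² = 0.0352 + 0.1526 = 0.1878 ≈ 0.188
Degrees of freedom = 2 − 1 = 1; critical value at α = 0.05 is 3.841.
Since 0.188 < 3.841, we fail to reject the null hypothesis — the data are consistent with the 13:3 ratio.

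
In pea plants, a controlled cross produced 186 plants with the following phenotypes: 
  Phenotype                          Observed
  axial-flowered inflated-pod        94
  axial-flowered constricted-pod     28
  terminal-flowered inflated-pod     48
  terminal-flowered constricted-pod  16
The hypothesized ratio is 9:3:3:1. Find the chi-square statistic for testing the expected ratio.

9.020

Total ratio parts = 16. Expected numbers out of 186:
  axial-flowered inflated-pod: 186 × 9/16 = 104.625
  axial-flowered constricted-pod: 186 × 3/16 = 34.875
  terminal-flowered inflated-pod: 186 × 3/16 = 34.875
  terminal-flowered constricted-pod: 186 × 1/16 = 11.625
χ² = Σ (O − E)² / E
  axial-flowered inflated-pod: (94 − 104.625)² / 104.625 = 1.0790
  axial-flowered constricted-pod: (28 − 34.875)² / 34.875 = 1.3553
  terminal-flowered inflated-pod: (48 − 34.875)² / 34.875 = 4.9395
  terminal-flowered constricted-pod: (16 − 11.625)² / 11.625 = 1.6465
χ² = 1.0790 + 1.3553 + 4.9395 + 1.6465 = 9.0203 ≈ 9.020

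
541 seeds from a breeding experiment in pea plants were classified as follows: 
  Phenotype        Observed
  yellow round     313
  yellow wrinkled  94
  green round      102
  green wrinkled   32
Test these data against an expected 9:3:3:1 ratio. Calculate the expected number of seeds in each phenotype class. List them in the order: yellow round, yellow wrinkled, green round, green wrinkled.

Total ratio parts = 16. Expected numbers out of 541:
  yellow round: 541 × 9/16 = 304.3125
  yellow wrinkled: 541 × 3/16 = 101.4375
  green round: 541 × 3/16 = 101.4375
  green wrinkled: 541 × 1/16 = 33.8125

304.3125, 101.4375, 101.4375, 33.8125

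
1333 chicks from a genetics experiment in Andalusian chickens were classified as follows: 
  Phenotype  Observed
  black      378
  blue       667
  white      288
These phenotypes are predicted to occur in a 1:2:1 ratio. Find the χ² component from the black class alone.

6.009

Total ratio parts = 4. Expected numbers out of 1333:
  black: 1333 × 1/4 = 333.25
  blue: 1333 × 2/4 = 666.5
  white: 1333 × 1/4 = 333.25
Contribution of black: (378 − 333.25)² / 333.25 = 6.0092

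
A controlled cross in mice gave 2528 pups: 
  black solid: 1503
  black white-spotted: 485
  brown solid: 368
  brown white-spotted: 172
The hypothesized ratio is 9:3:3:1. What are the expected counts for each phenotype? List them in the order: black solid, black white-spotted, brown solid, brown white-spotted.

Expected counts for N = 2528 under a 9:3:3:1 ratio (total parts = 16):
  black solid: 2528 × 9/16 = 1422
  black white-spotted: 2528 × 3/16 = 474
  brown solid: 2528 × 3/16 = 474
  brown white-spotted: 2528 × 1/16 = 158

1422, 474, 474, 158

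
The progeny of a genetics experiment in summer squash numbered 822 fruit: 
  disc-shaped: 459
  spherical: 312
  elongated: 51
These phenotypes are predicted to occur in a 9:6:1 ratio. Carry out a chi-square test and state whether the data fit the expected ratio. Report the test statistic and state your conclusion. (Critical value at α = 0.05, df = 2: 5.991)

0.073; consistent

Expected counts for N = 822 under a 9:6:1 ratio (total parts = 16):
  disc-shaped: 822 × 9/16 = 462.375
  spherical: 822 × 6/16 = 308.25
  elongated: 822 × 1/16 = 51.375
χ² = Σ (O − E)² / E
  disc-shaped: (459 − 462.375)² / 462.375 = 0.0246
  spherical: (312 − 308.25)² / 308.25 = 0.0456
  elongated: (51 − 51.375)² / 51.375 = 0.0027
χ² = 0.0246 + 0.0456 + 0.0027 = 0.0729 ≈ 0.073
Degrees of freedom = 3 − 1 = 2; critical value at α = 0.05 is 5.991.
Since 0.073 < 5.991, we fail to reject the null hypothesis — the data are consistent with the 9:6:1 ratio.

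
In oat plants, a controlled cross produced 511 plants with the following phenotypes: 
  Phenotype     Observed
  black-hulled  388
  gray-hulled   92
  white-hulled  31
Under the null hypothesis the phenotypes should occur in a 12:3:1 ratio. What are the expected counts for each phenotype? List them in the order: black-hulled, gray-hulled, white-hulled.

383.25, 95.8125, 31.9375

Expected counts for N = 511 under a 12:3:1 ratio (total parts = 16):
  black-hulled: 511 × 12/16 = 383.25
  gray-hulled: 511 × 3/16 = 95.8125
  white-hulled: 511 × 1/16 = 31.9375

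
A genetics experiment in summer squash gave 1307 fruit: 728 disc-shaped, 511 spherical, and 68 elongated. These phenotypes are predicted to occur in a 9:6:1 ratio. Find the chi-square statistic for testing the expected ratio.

3.253

Expected counts for N = 1307 under a 9:6:1 ratio (total parts = 16):
  disc-shaped: 1307 × 9/16 = 735.1875
  spherical: 1307 × 6/16 = 490.125
  elongated: 1307 × 1/16 = 81.6875
χ² = Σ (O − E)² / E
  disc-shaped: (728 − 735.1875)² / 735.1875 = 0.0703
  spherical: (511 − 490.125)² / 490.125 = 0.8891
  elongated: (68 − 81.6875)² / 81.6875 = 2.2935
χ² = 0.0703 + 0.8891 + 2.2935 = 3.2529 ≈ 3.253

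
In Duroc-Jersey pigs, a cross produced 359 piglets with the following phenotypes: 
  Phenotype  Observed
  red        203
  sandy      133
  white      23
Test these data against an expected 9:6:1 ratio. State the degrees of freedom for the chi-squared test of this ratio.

2

A goodness-of-fit test with 3 phenotype classes has df = 3 − 1 = 2.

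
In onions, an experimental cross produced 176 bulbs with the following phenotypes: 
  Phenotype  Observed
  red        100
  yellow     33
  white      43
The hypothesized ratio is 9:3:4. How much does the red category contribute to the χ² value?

Expected counts for N = 176 under a 9:3:4 ratio (total parts = 16):
  red: 176 × 9/16 = 99
  yellow: 176 × 3/16 = 33
  white: 176 × 4/16 = 44
Contribution of red: (100 − 99)² / 99 = 0.0101

0.010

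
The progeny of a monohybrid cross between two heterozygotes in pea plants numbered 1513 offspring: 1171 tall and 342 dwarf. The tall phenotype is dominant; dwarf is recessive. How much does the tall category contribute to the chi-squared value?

1.158

For a monohybrid cross between heterozygotes with complete dominance, the expected phenotypic ratio is 3:1.
Under the 3:1 hypothesis (Σ ratio = 4, N = 1513):
  tall: 1513 × 3/4 = 1134.75
  dwarf: 1513 × 1/4 = 378.25
Contribution of tall: (1171 − 1134.75)² / 1134.75 = 1.1580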